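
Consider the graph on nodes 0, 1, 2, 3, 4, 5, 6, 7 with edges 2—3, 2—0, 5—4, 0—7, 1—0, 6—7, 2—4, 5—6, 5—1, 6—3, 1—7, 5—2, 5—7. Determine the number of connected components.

Starting from 0 we can reach 0, 1, 2, 3, 4, 5, 6, 7. That is one component of size 8.
Total: 1 component.

1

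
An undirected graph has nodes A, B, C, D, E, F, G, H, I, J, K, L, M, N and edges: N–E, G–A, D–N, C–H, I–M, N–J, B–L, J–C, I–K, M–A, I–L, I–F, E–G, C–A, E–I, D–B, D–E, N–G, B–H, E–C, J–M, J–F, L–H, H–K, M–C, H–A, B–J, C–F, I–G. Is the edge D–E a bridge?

No

After removing D–E, the path D-N-E still connects them, so the edge is not a bridge.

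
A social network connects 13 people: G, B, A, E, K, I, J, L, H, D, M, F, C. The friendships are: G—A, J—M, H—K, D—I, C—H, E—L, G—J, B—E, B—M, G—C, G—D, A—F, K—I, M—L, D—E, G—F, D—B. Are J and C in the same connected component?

From J we can reach A, B, C, D, E, F, G, H, I, J, K, L, M, which includes C.

Yes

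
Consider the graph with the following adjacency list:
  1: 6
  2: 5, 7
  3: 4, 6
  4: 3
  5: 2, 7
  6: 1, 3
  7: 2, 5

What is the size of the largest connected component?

Starting from 2 we can reach 2, 5, 7. That is one component of size 3.
Starting from 1 we can reach 1, 3, 4, 6. That is one component of size 4.
The largest has 4 vertices.

4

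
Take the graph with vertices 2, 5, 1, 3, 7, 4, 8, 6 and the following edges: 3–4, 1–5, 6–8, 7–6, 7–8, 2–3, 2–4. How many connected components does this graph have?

3

Starting from 1 we can reach 1, 5. That is one component of size 2.
Starting from 2 we can reach 2, 3, 4. That is one component of size 3.
Starting from 6 we can reach 6, 7, 8. That is one component of size 3.
Total: 3 components.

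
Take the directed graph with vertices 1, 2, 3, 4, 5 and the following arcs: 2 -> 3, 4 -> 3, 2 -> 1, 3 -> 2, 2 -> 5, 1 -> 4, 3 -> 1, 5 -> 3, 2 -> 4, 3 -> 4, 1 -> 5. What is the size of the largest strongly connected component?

5

{1, 2, 3, 4, 5} are all mutually reachable — one SCC of size 5.
The largest has 5 vertices.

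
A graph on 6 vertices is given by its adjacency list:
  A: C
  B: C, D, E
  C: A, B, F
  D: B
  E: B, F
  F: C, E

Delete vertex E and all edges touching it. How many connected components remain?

With E gone, the remaining components are: {A, B, C, D, F}.
That is 1 component.

1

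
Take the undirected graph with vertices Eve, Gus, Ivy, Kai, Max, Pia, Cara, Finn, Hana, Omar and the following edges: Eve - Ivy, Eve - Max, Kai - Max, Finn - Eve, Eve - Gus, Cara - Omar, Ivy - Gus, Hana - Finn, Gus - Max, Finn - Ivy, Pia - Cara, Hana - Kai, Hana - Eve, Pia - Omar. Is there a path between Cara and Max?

The component containing Cara is {Pia, Cara, Omar}, and Max is not in it.

No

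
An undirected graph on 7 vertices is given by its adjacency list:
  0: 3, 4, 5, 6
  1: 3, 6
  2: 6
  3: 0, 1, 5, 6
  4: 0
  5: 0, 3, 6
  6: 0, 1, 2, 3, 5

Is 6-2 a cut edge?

Yes

Removing 6-2 leaves no path between 6 and 2: the component count goes from 1 to 2. So it is a bridge.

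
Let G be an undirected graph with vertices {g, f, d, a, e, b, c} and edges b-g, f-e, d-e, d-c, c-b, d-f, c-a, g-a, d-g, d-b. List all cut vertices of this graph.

d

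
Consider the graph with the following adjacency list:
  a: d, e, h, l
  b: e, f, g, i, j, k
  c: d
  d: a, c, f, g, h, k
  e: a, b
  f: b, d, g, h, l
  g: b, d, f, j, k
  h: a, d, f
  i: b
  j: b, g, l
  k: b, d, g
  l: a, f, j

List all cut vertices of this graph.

b, d

Removing b increases the component count from 1 to 2, so b is a cut vertex.
Removing d increases the component count from 1 to 2, so d is a cut vertex.
By contrast removing g leaves 1 component; it is not a cut vertex. No other vertex is a cut vertex either.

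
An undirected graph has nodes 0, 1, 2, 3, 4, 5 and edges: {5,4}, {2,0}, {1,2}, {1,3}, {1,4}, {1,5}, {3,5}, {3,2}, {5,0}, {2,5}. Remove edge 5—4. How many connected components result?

5 and 4 are still connected via 5-1-4, so the component count stays at 1.

1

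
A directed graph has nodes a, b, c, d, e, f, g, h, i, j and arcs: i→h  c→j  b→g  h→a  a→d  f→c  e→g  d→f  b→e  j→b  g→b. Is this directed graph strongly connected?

No

There is no directed path from h to i, so the graph is not strongly connected.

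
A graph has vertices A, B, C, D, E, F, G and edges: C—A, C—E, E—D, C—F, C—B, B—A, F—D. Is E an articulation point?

Deleting E leaves 2 components (was 2), so E is not a cut vertex.

No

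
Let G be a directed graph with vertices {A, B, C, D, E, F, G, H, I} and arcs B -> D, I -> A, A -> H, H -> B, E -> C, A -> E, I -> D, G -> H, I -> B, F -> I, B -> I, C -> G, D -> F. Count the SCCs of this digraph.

{A, B, C, D, E, F, G, H, I} are all mutually reachable — one SCC of size 9.
That gives 1 strongly connected component.

1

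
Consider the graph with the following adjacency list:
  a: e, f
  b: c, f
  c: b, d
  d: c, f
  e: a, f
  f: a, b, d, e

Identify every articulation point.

f

Removing f increases the component count from 1 to 2, so f is a cut vertex.
By contrast removing a leaves 1 component; it is not a cut vertex. No other vertex is a cut vertex either.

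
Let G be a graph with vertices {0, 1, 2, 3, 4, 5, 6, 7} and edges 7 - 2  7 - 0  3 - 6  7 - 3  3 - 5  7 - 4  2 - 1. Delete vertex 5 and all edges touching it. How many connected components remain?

1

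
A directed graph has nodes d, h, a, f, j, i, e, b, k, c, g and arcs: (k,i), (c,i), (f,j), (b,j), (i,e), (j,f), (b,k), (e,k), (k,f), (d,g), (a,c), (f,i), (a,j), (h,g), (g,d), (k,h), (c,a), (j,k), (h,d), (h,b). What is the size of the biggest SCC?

{b, e, f, h, i, j, k} are all mutually reachable — one SCC of size 7.
{d, g} are all mutually reachable — one SCC of size 2.
{a, c} are all mutually reachable — one SCC of size 2.
The largest has 7 vertices.

7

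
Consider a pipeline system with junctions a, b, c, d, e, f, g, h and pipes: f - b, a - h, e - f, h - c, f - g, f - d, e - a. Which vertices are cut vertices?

a, e, f, h

Removing a increases the component count from 1 to 2, so a is a cut vertex.
Removing e increases the component count from 1 to 2, so e is a cut vertex.
Removing f increases the component count from 1 to 4, so f is a cut vertex.
Likewise h is a cut vertex.
By contrast removing c leaves 1 component; it is not a cut vertex. No other vertex is a cut vertex either.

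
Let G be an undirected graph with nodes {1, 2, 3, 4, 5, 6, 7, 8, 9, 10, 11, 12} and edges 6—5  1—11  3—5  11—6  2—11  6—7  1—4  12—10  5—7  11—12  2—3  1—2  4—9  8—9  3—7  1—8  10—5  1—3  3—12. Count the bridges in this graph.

The edges on the cycle 1-2-11-1 are not bridges since each lies on that cycle.
Every edge lies on some cycle, so there are no bridges.

0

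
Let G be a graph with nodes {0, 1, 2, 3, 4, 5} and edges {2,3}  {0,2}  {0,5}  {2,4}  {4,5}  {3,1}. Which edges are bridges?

1-3, 2-3

The edges on the cycle 0-2-4-5-0 are not bridges since each lies on that cycle.
But removing 3-1 disconnects 3 from 1; removing 2-3 disconnects 2 from 3 — these are bridges.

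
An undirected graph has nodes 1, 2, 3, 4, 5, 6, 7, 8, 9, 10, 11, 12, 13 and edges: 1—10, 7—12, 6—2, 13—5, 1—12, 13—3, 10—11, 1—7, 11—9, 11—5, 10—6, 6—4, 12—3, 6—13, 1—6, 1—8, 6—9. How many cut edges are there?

3

The edges on the cycle 10-6-13-5-11-10 are not bridges since each lies on that cycle.
But removing 6—2 disconnects 6 from 2; removing 8—1 disconnects 8 from 1; removing 6—4 disconnects 6 from 4 — these are bridges.
That makes 3 bridges.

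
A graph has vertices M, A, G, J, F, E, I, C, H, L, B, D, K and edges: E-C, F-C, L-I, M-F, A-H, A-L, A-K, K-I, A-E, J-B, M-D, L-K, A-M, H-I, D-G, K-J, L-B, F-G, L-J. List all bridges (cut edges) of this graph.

none

The edges on the cycle A-H-I-K-A are not bridges since each lies on that cycle.
Every edge lies on some cycle, so there are no bridges.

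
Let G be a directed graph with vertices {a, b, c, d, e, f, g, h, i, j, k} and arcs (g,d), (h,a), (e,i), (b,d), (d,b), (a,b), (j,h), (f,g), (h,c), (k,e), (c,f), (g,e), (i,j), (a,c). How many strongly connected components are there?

{a, c, e, f, g, h, i, j} are all mutually reachable — one SCC of size 8.
{b, d} are all mutually reachable — one SCC of size 2.
{k} is an SCC by itself.
That gives 3 strongly connected components.

3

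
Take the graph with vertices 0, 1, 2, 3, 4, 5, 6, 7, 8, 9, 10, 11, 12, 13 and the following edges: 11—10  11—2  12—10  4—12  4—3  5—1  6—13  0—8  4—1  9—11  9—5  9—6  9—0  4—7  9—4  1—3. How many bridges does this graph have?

6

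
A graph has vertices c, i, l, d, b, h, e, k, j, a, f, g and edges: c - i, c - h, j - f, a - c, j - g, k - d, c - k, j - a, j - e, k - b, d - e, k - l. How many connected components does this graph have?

1

Starting from a we can reach a, b, c, d, e, f, g, h, i, j, k, l. That is one component of size 12.
Total: 1 component.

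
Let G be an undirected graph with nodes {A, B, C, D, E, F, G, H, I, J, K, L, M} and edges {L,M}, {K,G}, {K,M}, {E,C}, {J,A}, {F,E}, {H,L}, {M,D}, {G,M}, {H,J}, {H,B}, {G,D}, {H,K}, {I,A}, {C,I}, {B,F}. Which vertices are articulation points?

Removing H increases the component count from 1 to 2, so H is a cut vertex.
By contrast removing F leaves 1 component; it is not a cut vertex. No other vertex is a cut vertex either.

H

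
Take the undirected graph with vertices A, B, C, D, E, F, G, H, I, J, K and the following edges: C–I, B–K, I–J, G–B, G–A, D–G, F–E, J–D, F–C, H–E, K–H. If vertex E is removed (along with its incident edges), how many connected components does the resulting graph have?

With E gone, the remaining components are: {A, B, C, D, F, G, H, I, J, K}.
That is 1 component.

1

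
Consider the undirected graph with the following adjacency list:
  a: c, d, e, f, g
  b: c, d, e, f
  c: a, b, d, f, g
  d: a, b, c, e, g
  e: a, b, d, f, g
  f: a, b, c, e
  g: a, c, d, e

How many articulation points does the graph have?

0

Removing d, for instance, still leaves 1 component. No single vertex removal increases the component count — the graph has no articulation points.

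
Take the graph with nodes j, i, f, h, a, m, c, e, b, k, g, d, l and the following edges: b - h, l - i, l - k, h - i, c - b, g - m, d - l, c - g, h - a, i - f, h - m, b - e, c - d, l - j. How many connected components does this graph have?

1

Starting from a we can reach a, b, c, d, e, f, g, h, i, j, k, l, m. That is one component of size 13.
Total: 1 component.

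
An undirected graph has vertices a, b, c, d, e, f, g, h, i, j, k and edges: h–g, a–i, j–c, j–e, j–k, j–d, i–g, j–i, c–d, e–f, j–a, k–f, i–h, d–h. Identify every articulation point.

j

Removing j increases the component count from 2 to 3, so j is a cut vertex.
By contrast removing h leaves 2 components; it is not a cut vertex. No other vertex is a cut vertex either.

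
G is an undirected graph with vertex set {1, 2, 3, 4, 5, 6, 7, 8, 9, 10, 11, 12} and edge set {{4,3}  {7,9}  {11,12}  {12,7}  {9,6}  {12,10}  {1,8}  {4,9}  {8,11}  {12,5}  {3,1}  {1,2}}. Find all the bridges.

The edges on the cycle 4-3-1-8-11-12-7-9-4 are not bridges since each lies on that cycle.
But removing 10 - 12 disconnects 10 from 12; removing 1 - 2 disconnects 1 from 2; removing 5 - 12 disconnects 5 from 12; removing 6 - 9 disconnects 6 from 9 — these are bridges.

1-2, 10-12, 12-5, 6-9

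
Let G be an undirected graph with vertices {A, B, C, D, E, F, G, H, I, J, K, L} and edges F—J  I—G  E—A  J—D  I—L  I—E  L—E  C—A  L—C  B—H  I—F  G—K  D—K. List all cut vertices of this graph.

Removing I increases the component count from 2 to 3, so I is a cut vertex.
By contrast removing D leaves 2 components; it is not a cut vertex. No other vertex is a cut vertex either.

I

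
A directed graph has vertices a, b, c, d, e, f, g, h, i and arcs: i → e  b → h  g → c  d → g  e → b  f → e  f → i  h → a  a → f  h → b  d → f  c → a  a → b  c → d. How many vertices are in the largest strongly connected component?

6

{a, b, e, f, h, i} are all mutually reachable — one SCC of size 6.
{c, d, g} are all mutually reachable — one SCC of size 3.
The largest has 6 vertices.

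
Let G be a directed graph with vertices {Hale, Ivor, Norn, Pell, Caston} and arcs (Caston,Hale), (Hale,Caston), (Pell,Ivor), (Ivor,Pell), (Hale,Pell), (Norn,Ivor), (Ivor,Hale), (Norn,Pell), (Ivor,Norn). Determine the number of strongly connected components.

1

{Hale, Ivor, Norn, Pell, Caston} are all mutually reachable — one SCC of size 5.
That gives 1 strongly connected component.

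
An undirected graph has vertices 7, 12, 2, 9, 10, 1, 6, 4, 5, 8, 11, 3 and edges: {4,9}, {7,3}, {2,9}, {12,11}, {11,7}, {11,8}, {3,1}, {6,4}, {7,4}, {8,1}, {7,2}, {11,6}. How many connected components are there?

10 is isolated — a component by itself.
5 is isolated — a component by itself.
Starting from 1 we can reach 1, 2, 3, 4, 6, 7, 8, 9, 11, 12. That is one component of size 10.
Total: 3 components.

3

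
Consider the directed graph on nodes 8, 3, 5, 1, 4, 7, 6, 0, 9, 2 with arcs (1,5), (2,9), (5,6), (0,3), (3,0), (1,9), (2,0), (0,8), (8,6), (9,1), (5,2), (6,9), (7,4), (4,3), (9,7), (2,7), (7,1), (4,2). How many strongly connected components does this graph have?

{0, 1, 2, 3, 4, 5, 6, 7, 8, 9} are all mutually reachable — one SCC of size 10.
That gives 1 strongly connected component.

1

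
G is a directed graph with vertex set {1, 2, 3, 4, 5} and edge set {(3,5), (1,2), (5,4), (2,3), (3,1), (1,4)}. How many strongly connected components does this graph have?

{1, 2, 3} are all mutually reachable — one SCC of size 3.
{4} is an SCC by itself.
{5} is an SCC by itself.
That gives 3 strongly connected components.

3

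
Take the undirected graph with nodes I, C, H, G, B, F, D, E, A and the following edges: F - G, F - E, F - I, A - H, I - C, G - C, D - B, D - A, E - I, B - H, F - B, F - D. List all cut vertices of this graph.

Removing F increases the component count from 1 to 2, so F is a cut vertex.
By contrast removing E leaves 1 component; it is not a cut vertex. No other vertex is a cut vertex either.

F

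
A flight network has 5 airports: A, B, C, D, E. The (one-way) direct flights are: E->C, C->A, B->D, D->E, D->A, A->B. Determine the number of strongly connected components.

{A, B, C, D, E} are all mutually reachable — one SCC of size 5.
That gives 1 strongly connected component.

1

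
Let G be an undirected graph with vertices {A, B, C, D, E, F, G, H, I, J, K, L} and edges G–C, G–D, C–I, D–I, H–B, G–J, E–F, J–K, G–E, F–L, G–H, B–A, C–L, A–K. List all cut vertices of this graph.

G

Removing G increases the component count from 1 to 2, so G is a cut vertex.
By contrast removing K leaves 1 component; it is not a cut vertex. No other vertex is a cut vertex either.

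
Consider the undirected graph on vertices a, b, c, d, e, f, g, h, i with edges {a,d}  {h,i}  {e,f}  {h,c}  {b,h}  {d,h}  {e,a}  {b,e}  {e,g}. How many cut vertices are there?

Removing e increases the component count from 1 to 3, so e is a cut vertex.
Removing h increases the component count from 1 to 3, so h is a cut vertex.
By contrast removing c leaves 1 component; it is not a cut vertex. No other vertex is a cut vertex either.

2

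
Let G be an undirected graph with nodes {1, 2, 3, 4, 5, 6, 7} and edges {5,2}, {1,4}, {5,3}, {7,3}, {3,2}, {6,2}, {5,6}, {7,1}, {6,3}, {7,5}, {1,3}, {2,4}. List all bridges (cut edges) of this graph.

The edges on the cycle 7-1-3-7 are not bridges since each lies on that cycle.
Every edge lies on some cycle, so there are no bridges.

none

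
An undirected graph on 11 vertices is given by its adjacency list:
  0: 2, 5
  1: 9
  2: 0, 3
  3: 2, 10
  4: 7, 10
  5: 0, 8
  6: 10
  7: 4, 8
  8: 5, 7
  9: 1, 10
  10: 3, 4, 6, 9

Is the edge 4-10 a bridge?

After removing 4-10, the path 4-7-8-5-0-2-3-10 still connects them, so the edge is not a bridge.

No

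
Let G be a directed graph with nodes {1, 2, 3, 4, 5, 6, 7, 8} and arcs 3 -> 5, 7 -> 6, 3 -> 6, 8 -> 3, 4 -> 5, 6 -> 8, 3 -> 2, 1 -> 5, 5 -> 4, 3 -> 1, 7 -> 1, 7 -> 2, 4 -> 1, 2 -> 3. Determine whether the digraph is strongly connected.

No

There is no directed path from 3 to 7, so the graph is not strongly connected.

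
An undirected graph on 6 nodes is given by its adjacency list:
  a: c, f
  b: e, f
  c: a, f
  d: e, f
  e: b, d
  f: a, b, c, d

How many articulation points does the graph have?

Removing f increases the component count from 1 to 2, so f is a cut vertex.
By contrast removing e leaves 1 component; it is not a cut vertex. No other vertex is a cut vertex either.

1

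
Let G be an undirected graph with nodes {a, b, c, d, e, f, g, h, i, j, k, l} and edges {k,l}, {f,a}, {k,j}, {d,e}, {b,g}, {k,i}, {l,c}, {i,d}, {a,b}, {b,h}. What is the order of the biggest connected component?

7

Starting from a we can reach a, b, f, g, h. That is one component of size 5.
Starting from c we can reach c, d, e, i, j, k, l. That is one component of size 7.
The largest has 7 vertices.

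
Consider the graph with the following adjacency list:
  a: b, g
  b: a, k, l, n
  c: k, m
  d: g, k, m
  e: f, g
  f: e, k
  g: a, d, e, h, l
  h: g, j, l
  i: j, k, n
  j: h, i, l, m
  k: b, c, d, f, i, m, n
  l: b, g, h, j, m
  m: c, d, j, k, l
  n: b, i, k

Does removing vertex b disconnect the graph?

No

Deleting b leaves 1 component (was 1) (its neighbors a, k, l, n remain connected to each other), so b is not a cut vertex.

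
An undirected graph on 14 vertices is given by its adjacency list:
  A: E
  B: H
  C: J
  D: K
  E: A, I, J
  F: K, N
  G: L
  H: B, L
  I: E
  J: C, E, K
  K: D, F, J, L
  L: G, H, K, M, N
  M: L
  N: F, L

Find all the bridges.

A-E, B-H, C-J, D-K, E-I, E-J, G-L, H-L, J-K, L-M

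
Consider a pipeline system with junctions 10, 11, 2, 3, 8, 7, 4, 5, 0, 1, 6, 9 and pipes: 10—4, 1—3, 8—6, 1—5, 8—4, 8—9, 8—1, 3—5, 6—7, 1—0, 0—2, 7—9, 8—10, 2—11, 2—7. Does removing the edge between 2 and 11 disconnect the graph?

Yes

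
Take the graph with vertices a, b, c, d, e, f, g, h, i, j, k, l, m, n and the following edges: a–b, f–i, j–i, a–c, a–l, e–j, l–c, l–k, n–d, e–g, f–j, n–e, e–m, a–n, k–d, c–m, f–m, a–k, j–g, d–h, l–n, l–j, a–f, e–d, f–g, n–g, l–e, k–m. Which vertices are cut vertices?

a, d

Removing a increases the component count from 1 to 2, so a is a cut vertex.
Removing d increases the component count from 1 to 2, so d is a cut vertex.
By contrast removing m leaves 1 component; it is not a cut vertex. No other vertex is a cut vertex either.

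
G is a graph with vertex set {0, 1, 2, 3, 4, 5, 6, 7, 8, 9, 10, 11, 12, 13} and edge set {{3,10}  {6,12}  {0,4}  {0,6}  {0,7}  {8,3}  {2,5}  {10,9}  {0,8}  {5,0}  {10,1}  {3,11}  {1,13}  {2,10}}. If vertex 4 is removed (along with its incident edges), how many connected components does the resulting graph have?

With 4 gone, the remaining components are: {0, 1, 2, 3, 5, 6, 7, 8, 9, 10, 11, 12, 13}.
That is 1 component.

1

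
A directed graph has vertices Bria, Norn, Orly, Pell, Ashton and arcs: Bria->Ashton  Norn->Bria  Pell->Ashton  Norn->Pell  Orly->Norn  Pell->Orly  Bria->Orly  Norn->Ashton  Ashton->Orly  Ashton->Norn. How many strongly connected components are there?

1

{Bria, Norn, Orly, Pell, Ashton} are all mutually reachable — one SCC of size 5.
That gives 1 strongly connected component.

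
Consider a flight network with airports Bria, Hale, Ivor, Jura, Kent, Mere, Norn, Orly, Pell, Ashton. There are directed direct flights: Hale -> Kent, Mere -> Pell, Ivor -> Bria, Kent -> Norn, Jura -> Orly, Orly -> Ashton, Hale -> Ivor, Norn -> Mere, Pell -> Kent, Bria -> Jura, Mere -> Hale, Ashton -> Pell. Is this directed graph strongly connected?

From Ivor we can reach every vertex (Bria, Hale, Ivor, Jura, Kent, Mere, Norn, Orly, Pell, Ashton), and every vertex can reach Ivor (Bria, Hale, Ivor, Jura, Kent, Mere, Norn, Orly, Pell, Ashton). So the whole graph is one strongly connected component.

Yes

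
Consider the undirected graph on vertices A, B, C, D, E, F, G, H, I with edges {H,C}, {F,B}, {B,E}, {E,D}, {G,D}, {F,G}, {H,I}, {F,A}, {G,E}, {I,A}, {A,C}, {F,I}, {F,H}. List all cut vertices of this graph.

F

Removing F increases the component count from 1 to 2, so F is a cut vertex.
By contrast removing B leaves 1 component; it is not a cut vertex. No other vertex is a cut vertex either.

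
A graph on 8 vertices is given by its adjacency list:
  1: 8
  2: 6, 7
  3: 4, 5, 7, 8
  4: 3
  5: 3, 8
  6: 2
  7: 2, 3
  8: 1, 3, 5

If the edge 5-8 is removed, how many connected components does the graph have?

1

5 and 8 are still connected via 5-3-8, so the component count stays at 1.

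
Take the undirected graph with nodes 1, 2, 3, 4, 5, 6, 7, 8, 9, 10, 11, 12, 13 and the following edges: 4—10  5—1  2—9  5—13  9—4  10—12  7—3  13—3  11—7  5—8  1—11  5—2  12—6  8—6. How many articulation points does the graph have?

Removing 5 increases the component count from 1 to 2, so 5 is a cut vertex.
By contrast removing 13 leaves 1 component; it is not a cut vertex. No other vertex is a cut vertex either.

1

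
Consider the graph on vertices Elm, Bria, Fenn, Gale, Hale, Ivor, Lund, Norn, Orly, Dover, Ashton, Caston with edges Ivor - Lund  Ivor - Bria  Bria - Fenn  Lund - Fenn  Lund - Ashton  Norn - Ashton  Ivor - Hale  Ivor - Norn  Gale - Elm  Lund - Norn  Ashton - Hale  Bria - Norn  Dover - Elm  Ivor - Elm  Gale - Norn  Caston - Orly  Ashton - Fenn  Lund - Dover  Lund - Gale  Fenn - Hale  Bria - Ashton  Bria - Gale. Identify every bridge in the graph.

The edges on the cycle Ivor-Bria-Fenn-Lund-Ivor are not bridges since each lies on that cycle.
But removing Caston - Orly disconnects Caston from Orly — this is a bridge.

Caston-Orly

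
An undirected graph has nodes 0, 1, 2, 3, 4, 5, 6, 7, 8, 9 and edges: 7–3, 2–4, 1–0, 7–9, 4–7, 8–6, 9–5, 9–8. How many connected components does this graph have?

2

Starting from 0 we can reach 0, 1. That is one component of size 2.
Starting from 2 we can reach 2, 3, 4, 5, 6, 7, 8, 9. That is one component of size 8.
Total: 2 components.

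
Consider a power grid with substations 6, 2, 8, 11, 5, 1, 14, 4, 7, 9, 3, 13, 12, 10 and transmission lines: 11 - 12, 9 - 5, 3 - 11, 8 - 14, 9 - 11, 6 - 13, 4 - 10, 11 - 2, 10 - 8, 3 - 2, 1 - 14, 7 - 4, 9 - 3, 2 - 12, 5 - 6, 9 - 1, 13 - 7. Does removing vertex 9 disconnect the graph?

Yes

Deleting 9 raises the number of components from 1 to 2, so 9 is a cut vertex.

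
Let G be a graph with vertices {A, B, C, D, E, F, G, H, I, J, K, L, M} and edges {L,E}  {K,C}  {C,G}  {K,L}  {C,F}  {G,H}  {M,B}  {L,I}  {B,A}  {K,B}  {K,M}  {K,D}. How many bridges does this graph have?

The edges on the cycle K-M-B-K are not bridges since each lies on that cycle.
But removing B - A disconnects B from A; removing K - D disconnects K from D; removing G - H disconnects G from H; removing K - L disconnects K from L — these are bridges.
In total 9 edges are bridges.

9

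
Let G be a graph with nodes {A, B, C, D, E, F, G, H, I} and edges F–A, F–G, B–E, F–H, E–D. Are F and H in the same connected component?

Yes

From F we can reach A, F, G, H, which includes H.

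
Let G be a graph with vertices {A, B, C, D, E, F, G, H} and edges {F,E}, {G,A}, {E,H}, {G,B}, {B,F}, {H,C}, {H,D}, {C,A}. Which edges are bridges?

D-H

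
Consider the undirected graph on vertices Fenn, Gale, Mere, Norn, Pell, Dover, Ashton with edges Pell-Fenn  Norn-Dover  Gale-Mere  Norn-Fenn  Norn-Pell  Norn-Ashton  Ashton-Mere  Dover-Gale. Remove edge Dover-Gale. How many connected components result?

1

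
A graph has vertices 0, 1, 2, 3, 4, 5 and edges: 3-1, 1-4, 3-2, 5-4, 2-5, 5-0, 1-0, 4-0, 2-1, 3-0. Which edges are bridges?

none

The edges on the cycle 2-1-4-5-2 are not bridges since each lies on that cycle.
Every edge lies on some cycle, so there are no bridges.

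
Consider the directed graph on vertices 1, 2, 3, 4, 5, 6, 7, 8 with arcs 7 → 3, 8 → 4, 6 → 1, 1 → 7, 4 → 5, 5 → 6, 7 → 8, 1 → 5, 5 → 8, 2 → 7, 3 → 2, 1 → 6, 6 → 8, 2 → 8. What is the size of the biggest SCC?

{1, 2, 3, 4, 5, 6, 7, 8} are all mutually reachable — one SCC of size 8.
The largest has 8 vertices.

8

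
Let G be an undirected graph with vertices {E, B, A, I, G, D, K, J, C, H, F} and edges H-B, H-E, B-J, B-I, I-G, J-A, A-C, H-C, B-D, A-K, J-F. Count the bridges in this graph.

The edges on the cycle H-B-J-A-C-H are not bridges since each lies on that cycle.
But removing B-D disconnects B from D; removing H-E disconnects H from E; removing G-I disconnects G from I; removing A-K disconnects A from K — these are bridges.
In total 6 edges are bridges.

6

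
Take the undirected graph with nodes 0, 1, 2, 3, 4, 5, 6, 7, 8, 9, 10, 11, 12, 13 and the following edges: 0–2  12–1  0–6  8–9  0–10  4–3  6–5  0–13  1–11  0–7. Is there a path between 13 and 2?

Yes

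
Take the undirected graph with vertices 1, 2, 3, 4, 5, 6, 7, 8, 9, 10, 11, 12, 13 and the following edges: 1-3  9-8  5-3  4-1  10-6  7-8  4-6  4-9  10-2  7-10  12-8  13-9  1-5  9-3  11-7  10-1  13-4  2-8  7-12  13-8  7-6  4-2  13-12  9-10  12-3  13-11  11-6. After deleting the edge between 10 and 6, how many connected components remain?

1

10 and 6 are still connected via 10-7-6, so the component count stays at 1.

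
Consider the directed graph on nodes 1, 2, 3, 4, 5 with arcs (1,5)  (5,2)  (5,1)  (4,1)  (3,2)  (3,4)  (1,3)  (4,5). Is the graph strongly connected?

No

There is no directed path from 2 to 1, so the graph is not strongly connected.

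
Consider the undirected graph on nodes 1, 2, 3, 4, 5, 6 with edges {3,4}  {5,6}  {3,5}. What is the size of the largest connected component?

4

2 is isolated — a component by itself.
1 is isolated — a component by itself.
Starting from 3 we can reach 3, 4, 5, 6. That is one component of size 4.
The largest has 4 vertices.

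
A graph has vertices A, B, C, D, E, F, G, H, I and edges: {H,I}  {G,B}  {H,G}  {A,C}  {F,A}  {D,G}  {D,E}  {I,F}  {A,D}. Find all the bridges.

A-C, B-G, D-E

The edges on the cycle H-I-F-A-D-G-H are not bridges since each lies on that cycle.
But removing G–B disconnects G from B; removing E–D disconnects E from D; removing A–C disconnects A from C — these are bridges.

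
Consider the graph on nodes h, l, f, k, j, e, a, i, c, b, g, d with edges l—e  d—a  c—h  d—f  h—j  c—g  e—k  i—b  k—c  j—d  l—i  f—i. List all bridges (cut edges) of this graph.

The edges on the cycle l-e-k-c-h-j-d-f-i-l are not bridges since each lies on that cycle.
But removing a—d disconnects a from d; removing i—b disconnects i from b; removing g—c disconnects g from c — these are bridges.

a-d, b-i, c-g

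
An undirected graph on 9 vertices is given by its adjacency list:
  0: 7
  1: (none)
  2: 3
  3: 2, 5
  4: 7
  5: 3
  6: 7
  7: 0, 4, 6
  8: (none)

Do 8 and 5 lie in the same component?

The component containing 8 is {8}, and 5 is not in it.

No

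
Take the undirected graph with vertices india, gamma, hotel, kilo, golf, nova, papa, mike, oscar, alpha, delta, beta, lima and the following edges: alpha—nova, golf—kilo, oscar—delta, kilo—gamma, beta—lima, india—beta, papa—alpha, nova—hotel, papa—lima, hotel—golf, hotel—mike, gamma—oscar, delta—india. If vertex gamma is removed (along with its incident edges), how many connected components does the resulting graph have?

With gamma gone, the remaining components are: {beta, golf, kilo, lima, mike, nova, papa, alpha, delta, hotel, india, oscar}.
That is 1 component.

1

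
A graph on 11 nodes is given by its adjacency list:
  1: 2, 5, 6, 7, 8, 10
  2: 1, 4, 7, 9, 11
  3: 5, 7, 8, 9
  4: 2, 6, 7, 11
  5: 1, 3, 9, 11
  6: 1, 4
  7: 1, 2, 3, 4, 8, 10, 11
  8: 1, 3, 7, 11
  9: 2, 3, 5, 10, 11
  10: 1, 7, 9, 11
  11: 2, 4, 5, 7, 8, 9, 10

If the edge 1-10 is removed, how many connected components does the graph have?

1

1 and 10 are still connected via 1-7-10, so the component count stays at 1.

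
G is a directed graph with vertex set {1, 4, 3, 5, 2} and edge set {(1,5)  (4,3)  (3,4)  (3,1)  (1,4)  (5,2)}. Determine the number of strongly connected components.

3

{1, 3, 4} are all mutually reachable — one SCC of size 3.
{2} is an SCC by itself.
{5} is an SCC by itself.
That gives 3 strongly connected components.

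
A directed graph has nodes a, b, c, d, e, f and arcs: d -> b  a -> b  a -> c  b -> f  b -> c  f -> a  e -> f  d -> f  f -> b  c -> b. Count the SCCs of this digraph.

3

{a, b, c, f} are all mutually reachable — one SCC of size 4.
{e} is an SCC by itself.
{d} is an SCC by itself.
That gives 3 strongly connected components.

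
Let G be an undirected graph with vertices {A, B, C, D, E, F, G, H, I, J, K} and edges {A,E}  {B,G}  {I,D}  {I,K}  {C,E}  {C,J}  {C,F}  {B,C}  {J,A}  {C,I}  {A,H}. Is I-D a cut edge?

Yes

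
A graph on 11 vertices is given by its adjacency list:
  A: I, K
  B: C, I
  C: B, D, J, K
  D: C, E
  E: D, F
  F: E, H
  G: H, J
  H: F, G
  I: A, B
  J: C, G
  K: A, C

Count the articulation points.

Removing C increases the component count from 1 to 2, so C is a cut vertex.
By contrast removing B leaves 1 component; it is not a cut vertex. No other vertex is a cut vertex either.

1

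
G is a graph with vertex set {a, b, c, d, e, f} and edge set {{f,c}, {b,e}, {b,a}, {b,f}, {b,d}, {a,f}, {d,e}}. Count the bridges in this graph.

The edges on the cycle b-d-e-b are not bridges since each lies on that cycle.
But removing c–f disconnects c from f — this is a bridge.

1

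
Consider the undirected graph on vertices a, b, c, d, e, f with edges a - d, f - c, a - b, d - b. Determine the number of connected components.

e is isolated — a component by itself.
Starting from c we can reach c, f. That is one component of size 2.
Starting from a we can reach a, b, d. That is one component of size 3.
Total: 3 components.

3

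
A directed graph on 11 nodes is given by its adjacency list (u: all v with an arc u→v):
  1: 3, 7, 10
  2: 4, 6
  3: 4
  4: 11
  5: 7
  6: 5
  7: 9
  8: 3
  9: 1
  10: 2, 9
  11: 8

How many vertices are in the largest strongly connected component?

7

{1, 2, 5, 6, 7, 9, 10} are all mutually reachable — one SCC of size 7.
{3, 4, 8, 11} are all mutually reachable — one SCC of size 4.
The largest has 7 vertices.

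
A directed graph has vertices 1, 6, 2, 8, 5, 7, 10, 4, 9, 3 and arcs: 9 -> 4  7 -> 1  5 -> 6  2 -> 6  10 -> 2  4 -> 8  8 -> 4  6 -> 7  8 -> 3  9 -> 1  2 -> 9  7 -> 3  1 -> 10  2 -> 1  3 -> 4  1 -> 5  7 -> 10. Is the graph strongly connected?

No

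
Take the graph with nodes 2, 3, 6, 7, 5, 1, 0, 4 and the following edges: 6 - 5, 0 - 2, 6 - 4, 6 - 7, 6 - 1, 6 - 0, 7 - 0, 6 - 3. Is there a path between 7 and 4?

From 7 we can reach 0, 1, 2, 3, 4, 5, 6, 7, which includes 4.

Yes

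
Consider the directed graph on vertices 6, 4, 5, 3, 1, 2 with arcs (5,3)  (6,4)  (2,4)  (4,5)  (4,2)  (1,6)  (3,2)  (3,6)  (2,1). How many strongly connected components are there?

{1, 2, 3, 4, 5, 6} are all mutually reachable — one SCC of size 6.
That gives 1 strongly connected component.

1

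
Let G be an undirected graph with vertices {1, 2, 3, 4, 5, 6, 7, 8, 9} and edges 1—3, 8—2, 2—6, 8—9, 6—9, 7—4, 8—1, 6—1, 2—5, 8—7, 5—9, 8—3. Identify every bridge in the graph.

4-7, 7-8

The edges on the cycle 8-2-6-1-3-8 are not bridges since each lies on that cycle.
But removing 8—7 disconnects 8 from 7; removing 7—4 disconnects 7 from 4 — these are bridges.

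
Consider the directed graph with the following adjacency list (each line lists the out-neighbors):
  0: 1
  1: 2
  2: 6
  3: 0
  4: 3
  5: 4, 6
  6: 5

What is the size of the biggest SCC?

7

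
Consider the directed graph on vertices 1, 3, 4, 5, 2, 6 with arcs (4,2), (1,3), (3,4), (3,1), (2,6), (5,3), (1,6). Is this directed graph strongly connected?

There is no directed path from 3 to 5, so the graph is not strongly connected.

No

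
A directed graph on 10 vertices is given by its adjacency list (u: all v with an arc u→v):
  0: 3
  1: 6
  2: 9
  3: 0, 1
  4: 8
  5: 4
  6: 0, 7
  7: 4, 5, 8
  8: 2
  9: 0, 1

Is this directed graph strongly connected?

From 1 we can reach every vertex (0, 1, 2, 3, 4, 5, 6, 7, 8, 9), and every vertex can reach 1 (0, 1, 2, 3, 4, 5, 6, 7, 8, 9). So the whole graph is one strongly connected component.

Yes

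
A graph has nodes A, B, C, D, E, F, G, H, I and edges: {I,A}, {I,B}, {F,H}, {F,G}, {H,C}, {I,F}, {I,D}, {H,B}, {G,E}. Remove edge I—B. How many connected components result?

I and B are still connected via I-F-H-B, so the component count stays at 1.

1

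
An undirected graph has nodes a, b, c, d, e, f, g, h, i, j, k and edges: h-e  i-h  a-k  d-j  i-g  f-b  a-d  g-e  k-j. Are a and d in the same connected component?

Yes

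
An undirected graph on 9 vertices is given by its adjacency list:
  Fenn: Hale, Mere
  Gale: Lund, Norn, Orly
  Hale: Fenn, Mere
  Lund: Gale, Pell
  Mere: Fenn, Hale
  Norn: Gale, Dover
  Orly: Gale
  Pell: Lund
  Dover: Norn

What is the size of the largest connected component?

6

Starting from Fenn we can reach Fenn, Hale, Mere. That is one component of size 3.
Starting from Gale we can reach Gale, Lund, Norn, Orly, Pell, Dover. That is one component of size 6.
The largest has 6 vertices.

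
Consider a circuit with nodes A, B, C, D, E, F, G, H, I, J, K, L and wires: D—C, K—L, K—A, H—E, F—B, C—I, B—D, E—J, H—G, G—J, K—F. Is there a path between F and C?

From F we can reach A, B, C, D, F, I, K, L, which includes C.

Yes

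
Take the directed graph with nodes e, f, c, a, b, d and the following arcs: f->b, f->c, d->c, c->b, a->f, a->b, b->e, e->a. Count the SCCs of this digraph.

2

{a, b, c, e, f} are all mutually reachable — one SCC of size 5.
{d} is an SCC by itself.
That gives 2 strongly connected components.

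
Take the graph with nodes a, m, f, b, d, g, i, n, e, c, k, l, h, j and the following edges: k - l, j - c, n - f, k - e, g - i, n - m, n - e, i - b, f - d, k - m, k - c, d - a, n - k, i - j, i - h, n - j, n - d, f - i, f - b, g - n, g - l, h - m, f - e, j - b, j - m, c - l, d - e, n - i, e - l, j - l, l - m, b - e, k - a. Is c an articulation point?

Deleting c leaves 1 component (was 1) (its neighbors j, k, l remain connected to each other), so c is not a cut vertex.

No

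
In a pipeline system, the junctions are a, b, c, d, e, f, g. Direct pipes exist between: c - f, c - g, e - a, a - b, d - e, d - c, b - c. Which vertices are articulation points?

c

Removing c increases the component count from 1 to 3, so c is a cut vertex.
By contrast removing g leaves 1 component; it is not a cut vertex. No other vertex is a cut vertex either.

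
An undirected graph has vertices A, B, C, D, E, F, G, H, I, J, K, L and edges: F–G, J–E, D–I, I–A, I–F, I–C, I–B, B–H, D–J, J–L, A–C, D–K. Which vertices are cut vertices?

Removing B increases the component count from 1 to 2, so B is a cut vertex.
Removing D increases the component count from 1 to 3, so D is a cut vertex.
Removing F increases the component count from 1 to 2, so F is a cut vertex.
Likewise I, J are cut vertices.
By contrast removing H leaves 1 component; it is not a cut vertex. No other vertex is a cut vertex either.

B, D, F, I, J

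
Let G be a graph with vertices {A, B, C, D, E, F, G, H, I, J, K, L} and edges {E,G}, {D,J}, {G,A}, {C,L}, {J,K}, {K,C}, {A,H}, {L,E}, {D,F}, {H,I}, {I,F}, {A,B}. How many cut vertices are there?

Removing A increases the component count from 1 to 2, so A is a cut vertex.
By contrast removing B leaves 1 component; it is not a cut vertex. No other vertex is a cut vertex either.

1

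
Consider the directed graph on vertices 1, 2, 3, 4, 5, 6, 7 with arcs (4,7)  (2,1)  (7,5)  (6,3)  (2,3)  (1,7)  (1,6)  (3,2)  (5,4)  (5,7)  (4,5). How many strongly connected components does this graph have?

2

{1, 2, 3, 6} are all mutually reachable — one SCC of size 4.
{4, 5, 7} are all mutually reachable — one SCC of size 3.
That gives 2 strongly connected components.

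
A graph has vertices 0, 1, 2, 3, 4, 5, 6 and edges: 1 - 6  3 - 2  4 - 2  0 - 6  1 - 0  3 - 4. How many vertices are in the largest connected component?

5 is isolated — a component by itself.
Starting from 0 we can reach 0, 1, 6. That is one component of size 3.
Starting from 2 we can reach 2, 3, 4. That is one component of size 3.
The largest has 3 vertices.

3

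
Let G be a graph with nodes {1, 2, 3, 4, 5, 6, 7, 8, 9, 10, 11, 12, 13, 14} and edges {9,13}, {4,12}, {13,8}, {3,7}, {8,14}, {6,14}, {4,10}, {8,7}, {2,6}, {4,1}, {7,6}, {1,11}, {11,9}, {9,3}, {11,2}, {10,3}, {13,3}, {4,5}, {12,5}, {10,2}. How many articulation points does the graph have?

Removing 4 increases the component count from 1 to 2, so 4 is a cut vertex.
By contrast removing 3 leaves 1 component; it is not a cut vertex. No other vertex is a cut vertex either.

1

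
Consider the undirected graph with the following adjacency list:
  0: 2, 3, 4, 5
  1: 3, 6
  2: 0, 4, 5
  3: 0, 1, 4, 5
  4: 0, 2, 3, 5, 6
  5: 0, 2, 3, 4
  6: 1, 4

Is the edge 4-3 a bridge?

After removing 4-3, the path 4-5-3 still connects them, so the edge is not a bridge.

No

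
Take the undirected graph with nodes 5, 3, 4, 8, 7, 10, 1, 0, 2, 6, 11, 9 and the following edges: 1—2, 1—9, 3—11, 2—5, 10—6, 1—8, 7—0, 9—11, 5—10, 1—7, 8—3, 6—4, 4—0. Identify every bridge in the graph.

none

The edges on the cycle 1-2-5-10-6-4-0-7-1 are not bridges since each lies on that cycle.
Every edge lies on some cycle, so there are no bridges.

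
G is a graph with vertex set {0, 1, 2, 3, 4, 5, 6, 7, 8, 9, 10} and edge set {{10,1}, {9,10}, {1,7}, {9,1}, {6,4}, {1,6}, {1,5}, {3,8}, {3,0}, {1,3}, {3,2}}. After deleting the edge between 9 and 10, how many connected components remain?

1

9 and 10 are still connected via 9-1-10, so the component count stays at 1.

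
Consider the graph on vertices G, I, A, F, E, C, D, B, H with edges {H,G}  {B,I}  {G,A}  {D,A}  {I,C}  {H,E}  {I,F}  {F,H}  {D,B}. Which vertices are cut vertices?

H, I

Removing H increases the component count from 1 to 2, so H is a cut vertex.
Removing I increases the component count from 1 to 2, so I is a cut vertex.
By contrast removing A leaves 1 component; it is not a cut vertex. No other vertex is a cut vertex either.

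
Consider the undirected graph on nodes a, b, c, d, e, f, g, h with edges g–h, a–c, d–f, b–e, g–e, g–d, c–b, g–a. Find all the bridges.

d-f, d-g, g-h

The edges on the cycle g-a-c-b-e-g are not bridges since each lies on that cycle.
But removing d–f disconnects d from f; removing g–d disconnects g from d; removing g–h disconnects g from h — these are bridges.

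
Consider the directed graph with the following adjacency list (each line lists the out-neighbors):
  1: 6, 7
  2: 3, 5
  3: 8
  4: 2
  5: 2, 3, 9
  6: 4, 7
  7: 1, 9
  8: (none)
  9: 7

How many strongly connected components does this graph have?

3

{1, 2, 4, 5, 6, 7, 9} are all mutually reachable — one SCC of size 7.
{8} is an SCC by itself.
{3} is an SCC by itself.
That gives 3 strongly connected components.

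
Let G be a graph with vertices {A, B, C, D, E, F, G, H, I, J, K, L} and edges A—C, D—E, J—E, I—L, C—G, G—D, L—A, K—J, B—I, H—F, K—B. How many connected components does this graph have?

Starting from F we can reach F, H. That is one component of size 2.
Starting from A we can reach A, B, C, D, E, G, I, J, K, L. That is one component of size 10.
Total: 2 components.

2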